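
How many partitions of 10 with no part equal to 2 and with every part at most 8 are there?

18

Listing the qualifying partitions of 10:
1,1,8
3,7
1,1,1,7
4,6
1,3,6
1,1,1,1,6
5,5
1,4,5
1,1,3,5
1,1,1,1,1,5
1,1,4,4
3,3,4
1,1,1,3,4
1,1,1,1,1,1,4
1,3,3,3
1,1,1,1,3,3
1,1,1,1,1,1,1,3
1,1,1,1,1,1,1,1,1,1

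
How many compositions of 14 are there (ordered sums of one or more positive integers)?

The number of compositions of n is 2^(n−1); here 2^13 = 8192.

8192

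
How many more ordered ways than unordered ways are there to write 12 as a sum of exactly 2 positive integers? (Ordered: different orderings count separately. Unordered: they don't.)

5

Ordered (compositions into 2 parts): C(11,1) = 11.
Partitions of 12 into exactly 2 parts: 6.
Difference: 11 − 6 = 5.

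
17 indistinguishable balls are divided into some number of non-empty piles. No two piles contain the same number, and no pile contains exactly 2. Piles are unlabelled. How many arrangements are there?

22

They are:
17
1, 16
3, 14
4, 13
1, 3, 13
5, 12
1, 4, 12
6, 11
1, 5, 11
7, 10
1, 6, 10
3, 4, 10
8, 9
1, 7, 9
3, 5, 9
1, 3, 4, 9
3, 6, 8
4, 5, 8
1, 3, 5, 8
4, 6, 7
1, 3, 6, 7
1, 4, 5, 7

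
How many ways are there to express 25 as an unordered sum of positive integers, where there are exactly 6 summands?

235

Direct enumeration gives 235 partitions.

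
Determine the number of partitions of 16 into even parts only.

22

Listing the qualifying partitions of 16:
16
14+2
12+4
12+2+2
10+6
10+4+2
10+2+2+2
8+8
8+6+2
8+4+4
8+4+2+2
8+2+2+2+2
6+6+4
6+6+2+2
6+4+4+2
6+4+2+2+2
6+2+2+2+2+2
4+4+4+4
4+4+4+2+2
4+4+2+2+2+2
4+2+2+2+2+2+2
2+2+2+2+2+2+2+2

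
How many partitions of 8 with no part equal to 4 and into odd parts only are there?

They are:
7+1
5+3
5+1+1+1
3+3+1+1
3+1+1+1+1+1
1+1+1+1+1+1+1+1

6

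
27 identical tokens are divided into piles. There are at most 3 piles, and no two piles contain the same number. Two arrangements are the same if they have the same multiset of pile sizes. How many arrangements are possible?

62

There are too many to list fully; the first 12 (by largest part) are:
27
26,1
25,2
24,3
24,2,1
23,4
23,3,1
22,5
22,4,1
22,3,2
21,6
21,5,1
…and 50 more, for 62 total.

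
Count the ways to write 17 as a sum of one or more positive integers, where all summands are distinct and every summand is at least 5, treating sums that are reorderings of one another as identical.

Enumerating:
17
12 + 5
11 + 6
10 + 7
9 + 8
That's 5 in total.

5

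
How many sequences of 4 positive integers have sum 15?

Equivalently, choose which 3 of the 14 gaps become plus signs: C(14,3) = 364.

364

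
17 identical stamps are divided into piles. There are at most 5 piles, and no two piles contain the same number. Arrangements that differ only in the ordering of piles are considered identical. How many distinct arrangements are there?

38

A partial list (first 12 by largest part):
17
16+1
15+2
14+3
14+2+1
13+4
13+3+1
12+5
12+4+1
12+3+2
11+6
11+5+1
…and 26 more, for 38 total.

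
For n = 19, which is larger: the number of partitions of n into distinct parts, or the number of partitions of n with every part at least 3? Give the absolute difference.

15

Partitions of 19 into distinct parts: 54.
Partitions of 19 with every part at least 3: 39.
|54 − 39| = 15.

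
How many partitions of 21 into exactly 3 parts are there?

37

There are too many to list fully; the first 12 (by largest part) are:
1, 1, 19
1, 2, 18
1, 3, 17
2, 2, 17
1, 4, 16
2, 3, 16
1, 5, 15
2, 4, 15
3, 3, 15
1, 6, 14
2, 5, 14
3, 4, 14
…and 25 more, for 37 total.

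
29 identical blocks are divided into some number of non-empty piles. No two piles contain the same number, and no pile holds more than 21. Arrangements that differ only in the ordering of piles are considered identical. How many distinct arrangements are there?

237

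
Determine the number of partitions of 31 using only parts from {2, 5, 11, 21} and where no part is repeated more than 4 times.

Listing the qualifying partitions of 31:
21, 5, 5
11, 11, 5, 2, 2
11, 5, 5, 5, 5

3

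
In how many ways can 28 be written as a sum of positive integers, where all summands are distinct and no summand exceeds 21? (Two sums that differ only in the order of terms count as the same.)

There are 208 such partitions.

208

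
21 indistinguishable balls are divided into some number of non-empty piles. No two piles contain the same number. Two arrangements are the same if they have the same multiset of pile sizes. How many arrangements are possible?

76

A full systematic count gives 76.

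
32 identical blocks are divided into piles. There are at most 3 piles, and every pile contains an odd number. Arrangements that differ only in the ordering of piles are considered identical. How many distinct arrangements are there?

They are:
1 + 31
3 + 29
5 + 27
7 + 25
9 + 23
11 + 21
13 + 19
15 + 17
Counting gives 8.

8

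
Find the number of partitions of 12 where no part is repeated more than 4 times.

A partial list (first 12 by largest part):
12
1, 11
2, 10
1, 1, 10
3, 9
1, 2, 9
1, 1, 1, 9
4, 8
1, 3, 8
2, 2, 8
1, 1, 2, 8
1, 1, 1, 1, 8
…and 48 more, for 60 total.

60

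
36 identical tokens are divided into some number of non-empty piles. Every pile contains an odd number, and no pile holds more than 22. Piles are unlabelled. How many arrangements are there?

There are 619 such partitions.

619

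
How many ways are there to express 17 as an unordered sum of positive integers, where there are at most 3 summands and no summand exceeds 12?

Listing the qualifying partitions of 17:
12, 5
12, 4, 1
12, 3, 2
11, 6
11, 5, 1
11, 4, 2
11, 3, 3
10, 7
10, 6, 1
10, 5, 2
10, 4, 3
9, 8
9, 7, 1
9, 6, 2
9, 5, 3
9, 4, 4
8, 8, 1
8, 7, 2
8, 6, 3
8, 5, 4
7, 7, 3
7, 6, 4
7, 5, 5
6, 6, 5
That's 24 in total.

24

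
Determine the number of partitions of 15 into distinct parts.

There are too many to list fully; the first 12 (by largest part) are:
15
14+1
13+2
12+3
12+2+1
11+4
11+3+1
10+5
10+4+1
10+3+2
9+6
9+5+1
…and 15 more, for 27 total.

27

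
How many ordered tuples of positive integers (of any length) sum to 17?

65536

Each of the 16 gaps between 17 units is either a break or not: 2^16 = 65536.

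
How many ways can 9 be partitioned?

30

There are too many to list fully; the first 12 (by largest part) are:
9
8+1
7+2
7+1+1
6+3
6+2+1
6+1+1+1
5+4
5+3+1
5+2+2
5+2+1+1
5+1+1+1+1
…and 18 more, for 30 total.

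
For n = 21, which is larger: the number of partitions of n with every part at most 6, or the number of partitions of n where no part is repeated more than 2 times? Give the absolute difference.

Partitions of 21 with every part at most 6: 331.
Partitions of 21 where no part is repeated more than 2 times: 243.
|331 − 243| = 88.

88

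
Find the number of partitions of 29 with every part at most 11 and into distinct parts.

66

A partial list (first 12 by largest part):
11,10,8
11,10,7,1
11,10,6,2
11,10,5,3
11,10,5,2,1
11,10,4,3,1
11,9,8,1
11,9,7,2
11,9,6,3
11,9,6,2,1
11,9,5,4
11,9,5,3,1
…and 54 more, for 66 total.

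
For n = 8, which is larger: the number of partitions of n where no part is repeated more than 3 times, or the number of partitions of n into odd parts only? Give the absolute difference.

10

Partitions of 8 where no part is repeated more than 3 times: 16.
Partitions of 8 into odd parts only: 6.
|16 − 6| = 10.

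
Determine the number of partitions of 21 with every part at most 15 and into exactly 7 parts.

105

Enumerating by decreasing first part gives 105 partitions in all.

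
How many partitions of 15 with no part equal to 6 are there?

146

Enumerating by decreasing first part gives 146 partitions in all.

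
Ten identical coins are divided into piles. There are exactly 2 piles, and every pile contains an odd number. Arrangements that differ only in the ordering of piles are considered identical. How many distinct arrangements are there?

3

The partitions of 10 that satisfy the conditions:
9 + 1
7 + 3
5 + 5
Counting gives 3.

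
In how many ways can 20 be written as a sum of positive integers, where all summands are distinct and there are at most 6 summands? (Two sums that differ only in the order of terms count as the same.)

A partial list (first 12 by largest part):
20
19,1
18,2
17,3
17,2,1
16,4
16,3,1
15,5
15,4,1
15,3,2
14,6
14,5,1
…and 52 more, for 64 total.

64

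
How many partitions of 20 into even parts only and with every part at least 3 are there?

12

Listing the qualifying partitions of 20:
20
4,16
6,14
8,12
4,4,12
10,10
4,6,10
4,8,8
6,6,8
4,4,4,8
4,4,6,6
4,4,4,4,4
Counting gives 12.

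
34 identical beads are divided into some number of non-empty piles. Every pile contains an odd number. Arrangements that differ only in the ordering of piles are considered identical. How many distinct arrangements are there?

Enumerating by decreasing first part gives 512 partitions in all.

512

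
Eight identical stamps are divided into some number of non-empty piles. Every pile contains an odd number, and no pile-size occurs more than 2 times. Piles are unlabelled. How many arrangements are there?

They are:
7 + 1
5 + 3
3 + 3 + 1 + 1
That's 3 in total.

3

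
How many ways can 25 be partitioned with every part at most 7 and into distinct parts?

2

They are:
7,6,5,4,3
7,6,5,4,2,1
Counting gives 2.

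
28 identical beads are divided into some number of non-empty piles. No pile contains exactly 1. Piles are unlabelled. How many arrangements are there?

708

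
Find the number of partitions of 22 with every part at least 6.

11

Enumerating:
22
16+6
15+7
14+8
13+9
12+10
11+11
10+6+6
9+7+6
8+8+6
8+7+7
That's 11 in total.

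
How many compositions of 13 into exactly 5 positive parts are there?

By stars and bars with positive parts, the count is C(12,4) = 495.

495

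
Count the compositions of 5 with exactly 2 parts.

4

Place 1 bars in the 4 internal gaps of a row of 5 dots: C(4,1) = 4.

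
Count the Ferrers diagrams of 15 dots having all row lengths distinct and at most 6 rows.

A partial list (first 12 by largest part):
15
14, 1
13, 2
12, 3
12, 2, 1
11, 4
11, 3, 1
10, 5
10, 4, 1
10, 3, 2
9, 6
9, 5, 1
…and 15 more, for 27 total.

27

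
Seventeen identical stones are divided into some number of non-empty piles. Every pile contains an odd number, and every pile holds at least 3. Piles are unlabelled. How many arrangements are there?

6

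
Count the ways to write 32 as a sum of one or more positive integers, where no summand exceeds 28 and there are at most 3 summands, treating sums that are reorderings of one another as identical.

Counting exhaustively, 96 partitions satisfy the conditions.

96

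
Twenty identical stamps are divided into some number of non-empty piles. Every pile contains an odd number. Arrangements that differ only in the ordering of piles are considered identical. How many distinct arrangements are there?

There are too many to list fully; the first 12 (by largest part) are:
19 + 1
17 + 3
17 + 1 + 1 + 1
15 + 5
15 + 3 + 1 + 1
15 + 1 + 1 + 1 + 1 + 1
13 + 7
13 + 5 + 1 + 1
13 + 3 + 3 + 1
13 + 3 + 1 + 1 + 1 + 1
13 + 1 + 1 + 1 + 1 + 1 + 1 + 1
11 + 9
…and 52 more, for 64 total.

64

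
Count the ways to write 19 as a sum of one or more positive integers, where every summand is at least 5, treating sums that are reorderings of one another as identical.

10

Listing the qualifying partitions of 19:
19
14,5
13,6
12,7
11,8
10,9
9,5,5
8,6,5
7,7,5
7,6,6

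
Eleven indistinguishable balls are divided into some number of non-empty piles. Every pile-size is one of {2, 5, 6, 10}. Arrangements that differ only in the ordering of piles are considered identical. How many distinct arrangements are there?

2

Enumerating:
6 + 5
5 + 2 + 2 + 2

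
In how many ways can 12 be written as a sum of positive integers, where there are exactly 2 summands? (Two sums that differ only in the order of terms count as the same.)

Enumerating:
11 + 1
10 + 2
9 + 3
8 + 4
7 + 5
6 + 6

6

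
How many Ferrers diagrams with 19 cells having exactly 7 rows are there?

A partial list (first 12 by largest part):
13, 1, 1, 1, 1, 1, 1
12, 2, 1, 1, 1, 1, 1
11, 3, 1, 1, 1, 1, 1
11, 2, 2, 1, 1, 1, 1
10, 4, 1, 1, 1, 1, 1
10, 3, 2, 1, 1, 1, 1
10, 2, 2, 2, 1, 1, 1
9, 5, 1, 1, 1, 1, 1
9, 4, 2, 1, 1, 1, 1
9, 3, 3, 1, 1, 1, 1
9, 3, 2, 2, 1, 1, 1
9, 2, 2, 2, 2, 1, 1
…and 53 more, for 65 total.

65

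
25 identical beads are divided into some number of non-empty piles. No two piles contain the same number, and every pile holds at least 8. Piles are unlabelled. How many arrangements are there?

Enumerating:
25
17, 8
16, 9
15, 10
14, 11
13, 12
Counting gives 6.

6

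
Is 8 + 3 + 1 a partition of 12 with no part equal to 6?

Yes

The parts sum to 12, and the condition 'no summand equals 6' holds.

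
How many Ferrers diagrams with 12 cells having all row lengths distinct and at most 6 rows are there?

The partitions of 12 that satisfy the conditions:
12
11, 1
10, 2
9, 3
9, 2, 1
8, 4
8, 3, 1
7, 5
7, 4, 1
7, 3, 2
6, 5, 1
6, 4, 2
6, 3, 2, 1
5, 4, 3
5, 4, 2, 1
That's 15 in total.

15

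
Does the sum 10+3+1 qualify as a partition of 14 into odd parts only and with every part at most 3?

The parts sum to 14, and the condition 'every summand is odd' is violated.

No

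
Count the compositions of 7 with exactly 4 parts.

A composition of 7 into 4 positive parts is chosen by placing 3 dividers among the 6 gaps between 7 units: C(6,3) = 20.

20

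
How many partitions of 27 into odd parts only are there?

A full systematic count gives 192.

192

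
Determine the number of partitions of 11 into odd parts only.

Enumerating:
11
9 + 1 + 1
7 + 3 + 1
7 + 1 + 1 + 1 + 1
5 + 5 + 1
5 + 3 + 3
5 + 3 + 1 + 1 + 1
5 + 1 + 1 + 1 + 1 + 1 + 1
3 + 3 + 3 + 1 + 1
3 + 3 + 1 + 1 + 1 + 1 + 1
3 + 1 + 1 + 1 + 1 + 1 + 1 + 1 + 1
1 + 1 + 1 + 1 + 1 + 1 + 1 + 1 + 1 + 1 + 1
That's 12 in total.

12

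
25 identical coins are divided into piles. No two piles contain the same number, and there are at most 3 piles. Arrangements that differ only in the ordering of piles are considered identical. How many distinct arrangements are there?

53

There are too many to list fully; the first 12 (by largest part) are:
25
24+1
23+2
22+3
22+2+1
21+4
21+3+1
20+5
20+4+1
20+3+2
19+6
19+5+1
…and 41 more, for 53 total.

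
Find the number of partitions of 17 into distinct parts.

38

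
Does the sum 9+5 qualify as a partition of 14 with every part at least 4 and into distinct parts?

The parts sum to 14, and the condition 'every summand is at least 4' holds; the condition 'all summands are distinct' holds.

Yes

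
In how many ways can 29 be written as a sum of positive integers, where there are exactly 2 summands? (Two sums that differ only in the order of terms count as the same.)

Enumerating:
28 + 1
27 + 2
26 + 3
25 + 4
24 + 5
23 + 6
22 + 7
21 + 8
20 + 9
19 + 10
18 + 11
17 + 12
16 + 13
15 + 14

14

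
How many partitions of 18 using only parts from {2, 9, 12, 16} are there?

4

Listing the qualifying partitions of 18:
16, 2
12, 2, 2, 2
9, 9
2, 2, 2, 2, 2, 2, 2, 2, 2
That's 4 in total.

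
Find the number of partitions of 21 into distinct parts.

76

A full systematic count gives 76.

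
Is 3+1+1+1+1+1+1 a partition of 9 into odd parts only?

Yes

The parts sum to 9, and the condition 'every summand is odd' holds.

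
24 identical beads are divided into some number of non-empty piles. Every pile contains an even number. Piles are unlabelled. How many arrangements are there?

A full systematic count gives 77.

77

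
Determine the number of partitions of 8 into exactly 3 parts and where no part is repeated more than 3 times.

5

The partitions of 8 that satisfy the conditions:
6, 1, 1
5, 2, 1
4, 3, 1
4, 2, 2
3, 3, 2
That's 5 in total.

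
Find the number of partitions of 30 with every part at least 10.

8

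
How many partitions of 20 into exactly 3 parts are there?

A partial list (first 12 by largest part):
18, 1, 1
17, 2, 1
16, 3, 1
16, 2, 2
15, 4, 1
15, 3, 2
14, 5, 1
14, 4, 2
14, 3, 3
13, 6, 1
13, 5, 2
13, 4, 3
…and 21 more, for 33 total.

33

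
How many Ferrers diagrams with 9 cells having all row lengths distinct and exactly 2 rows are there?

They are:
8,1
7,2
6,3
5,4

4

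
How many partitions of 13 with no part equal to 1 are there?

24

Listing the qualifying partitions of 13:
13
11+2
10+3
9+4
9+2+2
8+5
8+3+2
7+6
7+4+2
7+3+3
7+2+2+2
6+5+2
6+4+3
6+3+2+2
5+5+3
5+4+4
5+4+2+2
5+3+3+2
5+2+2+2+2
4+4+3+2
4+3+3+3
4+3+2+2+2
3+3+3+2+2
3+2+2+2+2+2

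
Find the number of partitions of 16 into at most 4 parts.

64

There are too many to list fully; the first 12 (by largest part) are:
16
1 + 15
2 + 14
1 + 1 + 14
3 + 13
1 + 2 + 13
1 + 1 + 1 + 13
4 + 12
1 + 3 + 12
2 + 2 + 12
1 + 1 + 2 + 12
5 + 11
…and 52 more, for 64 total.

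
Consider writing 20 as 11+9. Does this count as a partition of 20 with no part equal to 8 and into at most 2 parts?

Yes

The parts sum to 20, and the condition 'no summand equals 8' holds; the condition 'there are at most 2 summands' holds.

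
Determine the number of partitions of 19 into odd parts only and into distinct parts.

6

They are:
19
15 + 3 + 1
13 + 5 + 1
11 + 7 + 1
11 + 5 + 3
9 + 7 + 3
Counting gives 6.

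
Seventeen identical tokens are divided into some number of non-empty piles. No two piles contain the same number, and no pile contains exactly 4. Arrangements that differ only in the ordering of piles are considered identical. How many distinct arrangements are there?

A partial list (first 12 by largest part):
17
16+1
15+2
14+3
14+2+1
13+3+1
12+5
12+3+2
11+6
11+5+1
11+3+2+1
10+7
…and 14 more, for 26 total.

26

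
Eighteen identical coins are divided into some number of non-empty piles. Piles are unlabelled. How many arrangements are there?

385

There are 385 such partitions.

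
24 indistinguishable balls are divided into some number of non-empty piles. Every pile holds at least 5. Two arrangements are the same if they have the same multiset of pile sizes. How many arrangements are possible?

There are too many to list fully; the first 12 (by largest part) are:
24
5, 19
6, 18
7, 17
8, 16
9, 15
10, 14
5, 5, 14
11, 13
5, 6, 13
12, 12
5, 7, 12
…and 14 more, for 26 total.

26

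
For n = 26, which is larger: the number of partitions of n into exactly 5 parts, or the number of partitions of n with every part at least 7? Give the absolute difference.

Partitions of 26 into exactly 5 parts: 221.
Partitions of 26 with every part at least 7: 13.
|221 − 13| = 208.

208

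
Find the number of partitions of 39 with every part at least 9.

A partial list (first 12 by largest part):
39
9 + 30
10 + 29
11 + 28
12 + 27
13 + 26
14 + 25
15 + 24
16 + 23
17 + 22
18 + 21
9 + 9 + 21
…and 22 more, for 34 total.

34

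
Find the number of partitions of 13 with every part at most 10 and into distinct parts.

15

The partitions of 13 that satisfy the conditions:
10+3
10+2+1
9+4
9+3+1
8+5
8+4+1
8+3+2
7+6
7+5+1
7+4+2
7+3+2+1
6+5+2
6+4+3
6+4+2+1
5+4+3+1
That's 15 in total.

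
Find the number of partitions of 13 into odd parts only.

The partitions of 13 that satisfy the conditions:
13
11+1+1
9+3+1
9+1+1+1+1
7+5+1
7+3+3
7+3+1+1+1
7+1+1+1+1+1+1
5+5+3
5+5+1+1+1
5+3+3+1+1
5+3+1+1+1+1+1
5+1+1+1+1+1+1+1+1
3+3+3+3+1
3+3+3+1+1+1+1
3+3+1+1+1+1+1+1+1
3+1+1+1+1+1+1+1+1+1+1
1+1+1+1+1+1+1+1+1+1+1+1+1
That's 18 in total.

18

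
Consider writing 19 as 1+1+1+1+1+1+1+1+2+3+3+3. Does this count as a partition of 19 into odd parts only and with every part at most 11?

The parts sum to 19, and the condition 'every summand is odd' is violated.

No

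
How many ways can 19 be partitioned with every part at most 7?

Systematic enumeration (by largest part, then next-largest, …) yields 300.

300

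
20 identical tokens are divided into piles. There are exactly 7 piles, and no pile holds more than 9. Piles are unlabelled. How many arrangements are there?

70

There are too many to list fully; the first 12 (by largest part) are:
9 + 6 + 1 + 1 + 1 + 1 + 1
9 + 5 + 2 + 1 + 1 + 1 + 1
9 + 4 + 3 + 1 + 1 + 1 + 1
9 + 4 + 2 + 2 + 1 + 1 + 1
9 + 3 + 3 + 2 + 1 + 1 + 1
9 + 3 + 2 + 2 + 2 + 1 + 1
9 + 2 + 2 + 2 + 2 + 2 + 1
8 + 7 + 1 + 1 + 1 + 1 + 1
8 + 6 + 2 + 1 + 1 + 1 + 1
8 + 5 + 3 + 1 + 1 + 1 + 1
8 + 5 + 2 + 2 + 1 + 1 + 1
8 + 4 + 4 + 1 + 1 + 1 + 1
…and 58 more, for 70 total.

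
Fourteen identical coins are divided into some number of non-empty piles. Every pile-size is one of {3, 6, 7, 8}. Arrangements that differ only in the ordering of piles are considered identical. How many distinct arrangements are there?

They are:
8,6
8,3,3
7,7

3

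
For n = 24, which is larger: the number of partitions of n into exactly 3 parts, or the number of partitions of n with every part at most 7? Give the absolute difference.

Partitions of 24 into exactly 3 parts: 48.
Partitions of 24 with every part at most 7: 733.
|48 − 733| = 685.

685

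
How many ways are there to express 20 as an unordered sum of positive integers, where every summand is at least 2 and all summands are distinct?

There are too many to list fully; the first 12 (by largest part) are:
20
18,2
17,3
16,4
15,5
15,3,2
14,6
14,4,2
13,7
13,5,2
13,4,3
12,8
…and 23 more, for 35 total.

35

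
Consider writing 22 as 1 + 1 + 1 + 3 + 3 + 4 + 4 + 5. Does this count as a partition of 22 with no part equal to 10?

Yes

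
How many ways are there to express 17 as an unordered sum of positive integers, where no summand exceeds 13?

Enumerating by decreasing first part gives 290 partitions in all.

290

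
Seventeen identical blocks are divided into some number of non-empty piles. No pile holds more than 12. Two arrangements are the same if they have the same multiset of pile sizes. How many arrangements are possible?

285

Direct enumeration gives 285 partitions.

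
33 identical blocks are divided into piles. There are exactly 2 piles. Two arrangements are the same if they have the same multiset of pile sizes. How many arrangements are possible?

Enumerating:
32, 1
31, 2
30, 3
29, 4
28, 5
27, 6
26, 7
25, 8
24, 9
23, 10
22, 11
21, 12
20, 13
19, 14
18, 15
17, 16
Counting gives 16.

16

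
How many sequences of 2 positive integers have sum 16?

15

By stars and bars with positive parts, the count is C(15,1) = 15.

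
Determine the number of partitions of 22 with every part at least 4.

34

There are too many to list fully; the first 12 (by largest part) are:
22
4+18
5+17
6+16
7+15
8+14
4+4+14
9+13
4+5+13
10+12
4+6+12
5+5+12
…and 22 more, for 34 total.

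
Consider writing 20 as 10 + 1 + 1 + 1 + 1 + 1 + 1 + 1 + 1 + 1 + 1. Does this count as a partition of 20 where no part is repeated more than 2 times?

The parts sum to 20, and the condition 'no summand is used more than 2 times' is violated.

No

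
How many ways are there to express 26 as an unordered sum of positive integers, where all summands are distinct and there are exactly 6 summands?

7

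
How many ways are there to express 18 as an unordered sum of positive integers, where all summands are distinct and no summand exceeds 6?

The partitions of 18 that satisfy the conditions:
6,5,4,3
6,5,4,2,1

2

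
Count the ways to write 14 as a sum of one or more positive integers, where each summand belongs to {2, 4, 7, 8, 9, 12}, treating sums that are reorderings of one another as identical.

They are:
12,2
8,4,2
8,2,2,2
7,7
4,4,4,2
4,4,2,2,2
4,2,2,2,2,2
2,2,2,2,2,2,2

8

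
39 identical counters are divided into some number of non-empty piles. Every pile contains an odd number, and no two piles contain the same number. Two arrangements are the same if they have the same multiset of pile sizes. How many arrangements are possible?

There are too many to list fully; the first 12 (by largest part) are:
39
1,3,35
1,5,33
1,7,31
3,5,31
1,9,29
3,7,29
1,11,27
3,9,27
5,7,27
1,13,25
3,11,25
…and 29 more, for 41 total.

41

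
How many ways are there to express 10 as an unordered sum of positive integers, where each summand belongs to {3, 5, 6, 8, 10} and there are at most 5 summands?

They are:
10
5+5
That's 2 in total.

2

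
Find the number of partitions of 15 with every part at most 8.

Direct enumeration gives 146 partitions.

146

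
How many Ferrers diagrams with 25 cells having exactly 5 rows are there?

Counting exhaustively, 192 partitions satisfy the conditions.

192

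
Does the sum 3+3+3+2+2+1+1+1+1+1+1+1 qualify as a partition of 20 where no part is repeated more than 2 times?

The parts sum to 20, and the condition 'no summand is used more than 2 times' is violated.

No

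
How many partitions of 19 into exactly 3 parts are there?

30

A partial list (first 12 by largest part):
17+1+1
16+2+1
15+3+1
15+2+2
14+4+1
14+3+2
13+5+1
13+4+2
13+3+3
12+6+1
12+5+2
12+4+3
…and 18 more, for 30 total.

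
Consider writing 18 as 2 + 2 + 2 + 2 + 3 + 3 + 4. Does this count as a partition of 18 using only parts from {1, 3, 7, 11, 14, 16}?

The parts sum to 18, and the condition 'each summand belongs to {1, 3, 7, 11, 14, 16}' is violated.

No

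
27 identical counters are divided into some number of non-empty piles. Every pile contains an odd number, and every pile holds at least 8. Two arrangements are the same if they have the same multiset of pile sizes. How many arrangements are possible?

2

Enumerating:
27
9 + 9 + 9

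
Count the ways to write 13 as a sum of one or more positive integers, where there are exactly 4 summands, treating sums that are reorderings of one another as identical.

18

They are:
1,1,1,10
1,1,2,9
1,1,3,8
1,2,2,8
1,1,4,7
1,2,3,7
2,2,2,7
1,1,5,6
1,2,4,6
1,3,3,6
2,2,3,6
1,2,5,5
1,3,4,5
2,2,4,5
2,3,3,5
1,4,4,4
2,3,4,4
3,3,3,4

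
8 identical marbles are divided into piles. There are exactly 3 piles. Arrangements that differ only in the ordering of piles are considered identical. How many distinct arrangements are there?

Listing the qualifying partitions of 8:
1+1+6
1+2+5
1+3+4
2+2+4
2+3+3
That's 5 in total.

5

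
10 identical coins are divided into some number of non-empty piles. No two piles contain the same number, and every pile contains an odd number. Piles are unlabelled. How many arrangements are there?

2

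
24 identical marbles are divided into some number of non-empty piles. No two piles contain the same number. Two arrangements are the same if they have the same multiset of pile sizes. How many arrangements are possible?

122

There are 122 such partitions.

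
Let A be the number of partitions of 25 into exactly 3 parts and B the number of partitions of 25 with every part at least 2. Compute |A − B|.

Partitions of 25 into exactly 3 parts: 52.
Partitions of 25 with every part at least 2: 383.
|52 − 383| = 331.

331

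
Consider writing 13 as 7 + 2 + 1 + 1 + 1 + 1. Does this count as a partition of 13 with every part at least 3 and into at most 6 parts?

The parts sum to 13, and the condition 'every summand is at least 3' is violated.

No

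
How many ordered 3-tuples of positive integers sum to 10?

Equivalently, choose which 2 of the 9 gaps become plus signs: C(9,2) = 36.

36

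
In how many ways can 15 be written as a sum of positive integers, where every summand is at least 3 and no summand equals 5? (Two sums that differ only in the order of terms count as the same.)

Listing the qualifying partitions of 15:
15
12 + 3
11 + 4
9 + 6
9 + 3 + 3
8 + 7
8 + 4 + 3
7 + 4 + 4
6 + 6 + 3
6 + 3 + 3 + 3
4 + 4 + 4 + 3
3 + 3 + 3 + 3 + 3
That's 12 in total.

12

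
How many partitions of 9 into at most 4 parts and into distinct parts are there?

8

Listing the qualifying partitions of 9:
9
1+8
2+7
3+6
1+2+6
4+5
1+3+5
2+3+4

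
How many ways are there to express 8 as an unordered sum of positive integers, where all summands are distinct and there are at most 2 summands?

4

Enumerating:
8
1, 7
2, 6
3, 5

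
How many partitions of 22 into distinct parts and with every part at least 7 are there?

5

Listing the qualifying partitions of 22:
22
7,15
8,14
9,13
10,12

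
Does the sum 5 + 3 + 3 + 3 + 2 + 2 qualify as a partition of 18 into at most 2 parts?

The parts sum to 18, and the condition 'there are at most 2 summands' is violated.

No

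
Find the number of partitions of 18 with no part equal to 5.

Enumerating by decreasing first part gives 284 partitions in all.

284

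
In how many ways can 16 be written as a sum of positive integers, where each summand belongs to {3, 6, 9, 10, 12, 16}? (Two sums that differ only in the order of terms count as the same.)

3

The partitions of 16 that satisfy the conditions:
16
10 + 6
10 + 3 + 3
Counting gives 3.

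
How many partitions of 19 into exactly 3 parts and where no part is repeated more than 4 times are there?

30

There are too many to list fully; the first 12 (by largest part) are:
17+1+1
16+2+1
15+3+1
15+2+2
14+4+1
14+3+2
13+5+1
13+4+2
13+3+3
12+6+1
12+5+2
12+4+3
…and 18 more, for 30 total.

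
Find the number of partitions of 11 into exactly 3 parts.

They are:
1 + 1 + 9
1 + 2 + 8
1 + 3 + 7
2 + 2 + 7
1 + 4 + 6
2 + 3 + 6
1 + 5 + 5
2 + 4 + 5
3 + 3 + 5
3 + 4 + 4
Counting gives 10.

10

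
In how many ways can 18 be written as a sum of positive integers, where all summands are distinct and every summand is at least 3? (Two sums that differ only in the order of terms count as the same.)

15

Enumerating:
18
15+3
14+4
13+5
12+6
11+7
11+4+3
10+8
10+5+3
9+6+3
9+5+4
8+7+3
8+6+4
7+6+5
6+5+4+3
Counting gives 15.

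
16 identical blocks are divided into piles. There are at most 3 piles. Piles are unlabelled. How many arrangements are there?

There are too many to list fully; the first 12 (by largest part) are:
16
15+1
14+2
14+1+1
13+3
13+2+1
12+4
12+3+1
12+2+2
11+5
11+4+1
11+3+2
…and 18 more, for 30 total.

30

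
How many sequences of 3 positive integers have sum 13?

66

A composition of 13 into 3 positive parts is chosen by placing 2 dividers among the 12 gaps between 13 units: C(12,2) = 66.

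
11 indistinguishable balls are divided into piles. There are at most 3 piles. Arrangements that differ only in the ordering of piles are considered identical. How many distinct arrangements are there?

The partitions of 11 that satisfy the conditions:
11
10,1
9,2
9,1,1
8,3
8,2,1
7,4
7,3,1
7,2,2
6,5
6,4,1
6,3,2
5,5,1
5,4,2
5,3,3
4,4,3
That's 16 in total.

16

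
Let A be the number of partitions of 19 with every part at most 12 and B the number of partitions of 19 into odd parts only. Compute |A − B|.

Partitions of 19 with every part at most 12: 460.
Partitions of 19 into odd parts only: 54.
|460 − 54| = 406.

406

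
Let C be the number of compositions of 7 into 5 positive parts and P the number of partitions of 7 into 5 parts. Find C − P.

Ordered (compositions into 5 parts): C(6,4) = 15.
Unordered (partitions into 5 parts): 2.
Difference: 15 − 2 = 13.

13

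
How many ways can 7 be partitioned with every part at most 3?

8

The partitions of 7 that satisfy the conditions:
3, 3, 1
3, 2, 2
3, 2, 1, 1
3, 1, 1, 1, 1
2, 2, 2, 1
2, 2, 1, 1, 1
2, 1, 1, 1, 1, 1
1, 1, 1, 1, 1, 1, 1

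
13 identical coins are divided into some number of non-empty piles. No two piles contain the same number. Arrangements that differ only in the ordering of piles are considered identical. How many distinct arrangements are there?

18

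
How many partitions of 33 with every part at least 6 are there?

60

A partial list (first 12 by largest part):
33
6, 27
7, 26
8, 25
9, 24
10, 23
11, 22
12, 21
6, 6, 21
13, 20
6, 7, 20
14, 19
…and 48 more, for 60 total.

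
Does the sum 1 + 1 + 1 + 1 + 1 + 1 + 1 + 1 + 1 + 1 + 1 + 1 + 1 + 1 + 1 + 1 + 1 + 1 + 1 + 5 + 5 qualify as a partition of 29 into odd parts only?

Yes

The parts sum to 29, and the condition 'every summand is odd' holds.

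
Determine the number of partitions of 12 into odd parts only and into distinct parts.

3

Enumerating:
11, 1
9, 3
7, 5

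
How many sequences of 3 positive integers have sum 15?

91

A composition of 15 into 3 positive parts is chosen by placing 2 dividers among the 14 gaps between 15 units: C(14,2) = 91.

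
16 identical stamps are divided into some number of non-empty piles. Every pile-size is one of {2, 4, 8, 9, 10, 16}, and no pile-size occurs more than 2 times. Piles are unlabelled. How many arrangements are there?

Listing the qualifying partitions of 16:
16
2,4,10
8,8
4,4,8
2,2,4,8

5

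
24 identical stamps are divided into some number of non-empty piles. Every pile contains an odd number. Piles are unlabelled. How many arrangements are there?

122

A full systematic count gives 122.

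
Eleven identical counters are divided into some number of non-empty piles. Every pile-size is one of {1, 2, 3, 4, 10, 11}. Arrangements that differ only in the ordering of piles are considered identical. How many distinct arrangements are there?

A partial list (first 12 by largest part):
11
10 + 1
4 + 4 + 3
4 + 4 + 2 + 1
4 + 4 + 1 + 1 + 1
4 + 3 + 3 + 1
4 + 3 + 2 + 2
4 + 3 + 2 + 1 + 1
4 + 3 + 1 + 1 + 1 + 1
4 + 2 + 2 + 2 + 1
4 + 2 + 2 + 1 + 1 + 1
4 + 2 + 1 + 1 + 1 + 1 + 1
…and 17 more, for 29 total.

29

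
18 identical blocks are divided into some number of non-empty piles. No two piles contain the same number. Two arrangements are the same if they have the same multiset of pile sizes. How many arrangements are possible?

46

There are too many to list fully; the first 12 (by largest part) are:
18
17+1
16+2
15+3
15+2+1
14+4
14+3+1
13+5
13+4+1
13+3+2
12+6
12+5+1
…and 34 more, for 46 total.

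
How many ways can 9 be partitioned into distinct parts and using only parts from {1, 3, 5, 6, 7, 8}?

They are:
8,1
6,3
5,3,1
That's 3 in total.

3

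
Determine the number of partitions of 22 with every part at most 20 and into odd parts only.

88

Enumerating by decreasing first part gives 88 partitions in all.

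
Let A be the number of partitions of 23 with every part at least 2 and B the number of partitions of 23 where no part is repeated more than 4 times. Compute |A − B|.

Partitions of 23 with every part at least 2: 253.
Partitions of 23 where no part is repeated more than 4 times: 769.
|253 − 769| = 516.

516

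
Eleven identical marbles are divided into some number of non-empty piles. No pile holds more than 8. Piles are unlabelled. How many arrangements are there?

There are too many to list fully; the first 12 (by largest part) are:
8,3
8,2,1
8,1,1,1
7,4
7,3,1
7,2,2
7,2,1,1
7,1,1,1,1
6,5
6,4,1
6,3,2
6,3,1,1
…and 40 more, for 52 total.

52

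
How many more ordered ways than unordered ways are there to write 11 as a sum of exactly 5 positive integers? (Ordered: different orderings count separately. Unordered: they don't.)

200

Ordered (compositions into 5 parts): C(10,4) = 210.
Partitions of 11 into exactly 5 parts: 10.
Difference: 210 − 10 = 200.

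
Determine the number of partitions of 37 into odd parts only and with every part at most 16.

Systematic enumeration (by largest part, then next-largest, …) yields 558.

558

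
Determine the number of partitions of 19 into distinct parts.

There are too many to list fully; the first 12 (by largest part) are:
19
18 + 1
17 + 2
16 + 3
16 + 2 + 1
15 + 4
15 + 3 + 1
14 + 5
14 + 4 + 1
14 + 3 + 2
13 + 6
13 + 5 + 1
…and 42 more, for 54 total.

54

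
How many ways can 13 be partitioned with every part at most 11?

99

There are 99 such partitions.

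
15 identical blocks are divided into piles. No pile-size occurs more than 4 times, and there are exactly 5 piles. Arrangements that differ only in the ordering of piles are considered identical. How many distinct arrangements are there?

There are too many to list fully; the first 12 (by largest part) are:
1 + 1 + 1 + 1 + 11
1 + 1 + 1 + 2 + 10
1 + 1 + 1 + 3 + 9
1 + 1 + 2 + 2 + 9
1 + 1 + 1 + 4 + 8
1 + 1 + 2 + 3 + 8
1 + 2 + 2 + 2 + 8
1 + 1 + 1 + 5 + 7
1 + 1 + 2 + 4 + 7
1 + 1 + 3 + 3 + 7
1 + 2 + 2 + 3 + 7
2 + 2 + 2 + 2 + 7
…and 17 more, for 29 total.

29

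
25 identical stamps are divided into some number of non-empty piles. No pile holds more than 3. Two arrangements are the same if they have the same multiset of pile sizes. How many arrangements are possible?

There are too many to list fully; the first 12 (by largest part) are:
3+3+3+3+3+3+3+3+1
3+3+3+3+3+3+3+2+2
3+3+3+3+3+3+3+2+1+1
3+3+3+3+3+3+3+1+1+1+1
3+3+3+3+3+3+2+2+2+1
3+3+3+3+3+3+2+2+1+1+1
3+3+3+3+3+3+2+1+1+1+1+1
3+3+3+3+3+3+1+1+1+1+1+1+1
3+3+3+3+3+2+2+2+2+2
3+3+3+3+3+2+2+2+2+1+1
3+3+3+3+3+2+2+2+1+1+1+1
3+3+3+3+3+2+2+1+1+1+1+1+1
…and 53 more, for 65 total.

65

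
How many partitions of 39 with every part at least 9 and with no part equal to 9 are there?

23

They are:
39
29, 10
28, 11
27, 12
26, 13
25, 14
24, 15
23, 16
22, 17
21, 18
20, 19
19, 10, 10
18, 11, 10
17, 12, 10
17, 11, 11
16, 13, 10
16, 12, 11
15, 14, 10
15, 13, 11
15, 12, 12
14, 14, 11
14, 13, 12
13, 13, 13
Counting gives 23.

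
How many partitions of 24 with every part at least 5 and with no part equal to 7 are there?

Listing the qualifying partitions of 24:
24
5+19
6+18
8+16
9+15
10+14
5+5+14
11+13
5+6+13
12+12
6+6+12
5+8+11
5+9+10
6+8+10
6+9+9
5+5+5+9
8+8+8
5+5+6+8
6+6+6+6

19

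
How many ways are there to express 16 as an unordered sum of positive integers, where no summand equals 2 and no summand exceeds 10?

84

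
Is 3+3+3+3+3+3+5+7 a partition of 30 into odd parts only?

The parts sum to 30, and the condition 'every summand is odd' holds.

Yes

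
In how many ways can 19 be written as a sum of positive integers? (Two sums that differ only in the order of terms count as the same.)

490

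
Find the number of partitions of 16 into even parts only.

22

The partitions of 16 that satisfy the conditions:
16
14, 2
12, 4
12, 2, 2
10, 6
10, 4, 2
10, 2, 2, 2
8, 8
8, 6, 2
8, 4, 4
8, 4, 2, 2
8, 2, 2, 2, 2
6, 6, 4
6, 6, 2, 2
6, 4, 4, 2
6, 4, 2, 2, 2
6, 2, 2, 2, 2, 2
4, 4, 4, 4
4, 4, 4, 2, 2
4, 4, 2, 2, 2, 2
4, 2, 2, 2, 2, 2, 2
2, 2, 2, 2, 2, 2, 2, 2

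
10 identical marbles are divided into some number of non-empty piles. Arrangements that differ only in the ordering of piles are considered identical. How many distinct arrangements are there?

42

A partial list (first 12 by largest part):
10
9+1
8+2
8+1+1
7+3
7+2+1
7+1+1+1
6+4
6+3+1
6+2+2
6+2+1+1
6+1+1+1+1
…and 30 more, for 42 total.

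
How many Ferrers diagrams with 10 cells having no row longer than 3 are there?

They are:
1+3+3+3
2+2+3+3
1+1+2+3+3
1+1+1+1+3+3
1+2+2+2+3
1+1+1+2+2+3
1+1+1+1+1+2+3
1+1+1+1+1+1+1+3
2+2+2+2+2
1+1+2+2+2+2
1+1+1+1+2+2+2
1+1+1+1+1+1+2+2
1+1+1+1+1+1+1+1+2
1+1+1+1+1+1+1+1+1+1

14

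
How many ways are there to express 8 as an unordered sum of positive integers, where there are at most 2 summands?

Listing the qualifying partitions of 8:
8
7,1
6,2
5,3
4,4
Counting gives 5.

5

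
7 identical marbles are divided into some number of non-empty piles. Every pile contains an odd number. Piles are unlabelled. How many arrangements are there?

The partitions of 7 that satisfy the conditions:
7
5, 1, 1
3, 3, 1
3, 1, 1, 1, 1
1, 1, 1, 1, 1, 1, 1

5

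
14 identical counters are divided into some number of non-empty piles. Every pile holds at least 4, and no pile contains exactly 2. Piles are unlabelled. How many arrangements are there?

7

Listing the qualifying partitions of 14:
14
10, 4
9, 5
8, 6
7, 7
6, 4, 4
5, 5, 4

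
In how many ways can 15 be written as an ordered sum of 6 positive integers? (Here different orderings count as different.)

A composition of 15 into 6 positive parts is chosen by placing 5 dividers among the 14 gaps between 15 units: C(14,5) = 2002.

2002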